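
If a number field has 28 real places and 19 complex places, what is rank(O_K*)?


By Dirichlet's unit theorem:
rank = r1 + r2 - 1
= 28 + 19 - 1
= 46

46


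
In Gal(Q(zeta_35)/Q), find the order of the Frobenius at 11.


The Frobenius at p in Gal(Q(zeta_n)/Q) = (Z/nZ)* is the class of p, so its order is ord_35(11), the smallest k >= 1 with 11^k = 1 mod 35.
n = 35 = 5 * 7, phi(35) = 24; the order divides phi(n).
Divisors of 24: 1, 2, 3, 4, 6, 8, 12, 24
Repeated squaring mod 35: 11^1 = 11, 11^2 = 16, 11^4 = 11, 11^8 = 16, 11^16 = 11
Test divisors in increasing order:
  k=1: 11^1 = 11 mod 35
  k=2: 11^2 = 16 mod 35
  k=3: 11^3 = 16 * 11 = 1 mod 35  <- first divisor giving 1
Order = 3

3


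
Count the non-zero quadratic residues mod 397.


For prime p, the number of non-zero quadratic residues is (p-1)/2.
= (397-1)/2
= 198

198


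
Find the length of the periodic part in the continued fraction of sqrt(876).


Run the CF algorithm for sqrt(876).
a_0 = floor(sqrt(876)) = 29; set m_0=0, q_0=1.
Recurrence: m' = q*a - m,  q' = (d - m'^2)/q,  a' = floor((a_0 + m')/q').
  step 1: m=29, q=35, a=1
  step 2: m=6, q=24, a=1
  step 3: m=18, q=23, a=2
  step 4: m=28, q=4, a=14
  step 5: m=28, q=23, a=2
  step 6: m=18, q=24, a=1
  step 7: m=6, q=35, a=1
  step 8: m=29, q=1, a=58
a_8 = 2*a_0 = 58, so the period closes here.
sqrt(876) = [29; 1, 1, 2, 14, 2, 1, 1, 58]
Period length = 8

8


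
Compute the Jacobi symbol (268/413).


Compute (268/413) via quadratic reciprocity:
  pull out 2: (2/413) = -1  (since 413 mod 8 = 5)
  pull out 2: (2/413) = -1  (since 413 mod 8 = 5)
  reciprocity: (67/413) -> +(413/67)
  reduce: (11/67)
  reciprocity: (11/67) -> -(67/11)
  reduce: (1/11)
  (1/11) = 1
Product of signs = -1

-1


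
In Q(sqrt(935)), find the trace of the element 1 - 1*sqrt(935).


Tr(a + b*sqrt(d)) = (a + b*sqrt(d)) + (a - b*sqrt(d)) = 2a
= 2 * (1)
= 2

2


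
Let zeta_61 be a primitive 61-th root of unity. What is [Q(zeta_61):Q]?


The degree equals Euler's totient phi(61).
61 = 61
phi(61) = 60

60


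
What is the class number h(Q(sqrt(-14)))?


K = Q(sqrt(-14)). d mod 4 = 2, so D = disc(K) = 4d = -56
h(K) equals the number of primitive reduced positive-definite forms (a, b, c) = a*x^2 + b*x*y + c*y^2 with b^2 - 4ac = D,
where reduced means |b| <= a <= c, with b >= 0 whenever |b| = a or a = c, and primitive means gcd(a, b, c) = 1.
Reduced forces 3a^2 <= |D| = 56, so 1 <= a <= 4; b must have the parity of D, and c = (b^2 - D)/(4a) must be an integer >= a.
Enumerate a = 1..4, b in [-a, a]:
  a=1: (1, 0, 14)  [1]
  a=2: (2, 0, 7)  [1]
  a=3: (3, -2, 5), (3, 2, 5)  [2]
  a=4: none
Total reduced forms: 1 + 1 + 2 = 4
h = 4

4


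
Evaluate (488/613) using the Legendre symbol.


p = 613 is prime, so compute (488/613) with the reciprocity algorithm (Jacobi-symbol steps: pull out 2s via (2/n), flip via reciprocity, reduce):
  pull out 2: (2/613) = -1  (since 613 mod 8 = 5)
  pull out 2: (2/613) = -1  (since 613 mod 8 = 5)
  pull out 2: (2/613) = -1  (since 613 mod 8 = 5)
  reciprocity: (61/613) -> +(613/61)
  reduce: (3/61)
  reciprocity: (3/61) -> +(61/3)
  reduce: (1/3)
  (1/3) = 1
Product of signs = -1
(488/613) = -1

-1


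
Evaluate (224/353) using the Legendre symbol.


p = 353 is prime, so compute (224/353) with the reciprocity algorithm (Jacobi-symbol steps: pull out 2s via (2/n), flip via reciprocity, reduce):
  pull out 2: (2/353) = +1  (since 353 mod 8 = 1)
  pull out 2: (2/353) = +1  (since 353 mod 8 = 1)
  pull out 2: (2/353) = +1  (since 353 mod 8 = 1)
  pull out 2: (2/353) = +1  (since 353 mod 8 = 1)
  pull out 2: (2/353) = +1  (since 353 mod 8 = 1)
  reciprocity: (7/353) -> +(353/7)
  reduce: (3/7)
  reciprocity: (3/7) -> -(7/3)
  reduce: (1/3)
  (1/3) = 1
Product of signs = -1
(224/353) = -1

-1


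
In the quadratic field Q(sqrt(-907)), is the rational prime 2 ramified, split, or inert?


K = Q(sqrt(-907)). Since d mod 4 = 1, disc(K) = -907.
Check p | disc: -907 mod 2 = 1.
p=2 does not divide disc (d is 1 mod 4). 2 splits iff d = 1 mod 8.
d mod 8 = 5, so (d/2) = -1.
(d/p) = -1, so p is inert: (p) stays prime with e=1, f=2, g=1.
Therefore p is inert.

inert


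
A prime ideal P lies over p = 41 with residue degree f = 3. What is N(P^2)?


N(P^a) = p^(a*f)
= 41^(2*3)
= 41^6
= 4750104241

4750104241


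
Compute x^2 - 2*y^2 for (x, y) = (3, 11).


x^2 - d*y^2
= 3^2 - 2*11^2
= 9 - 242
= -233

-233


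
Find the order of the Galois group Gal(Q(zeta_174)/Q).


|Gal(Q(zeta_174)/Q)| = phi(174)
= 56

56


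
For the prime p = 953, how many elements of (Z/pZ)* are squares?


For prime p, the number of non-zero quadratic residues is (p-1)/2.
= (953-1)/2
= 476

476


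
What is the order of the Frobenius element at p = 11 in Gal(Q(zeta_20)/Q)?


The Frobenius at p in Gal(Q(zeta_n)/Q) = (Z/nZ)* is the class of p, so its order is ord_20(11), the smallest k >= 1 with 11^k = 1 mod 20.
n = 20 = 2^2 * 5, phi(20) = 8; the order divides phi(n).
Divisors of 8: 1, 2, 4, 8
Repeated squaring mod 20: 11^1 = 11, 11^2 = 1, 11^4 = 1, 11^8 = 1
Test divisors in increasing order:
  k=1: 11^1 = 11 mod 20
  k=2: 11^2 = 1 mod 20  <- first divisor giving 1
Order = 2

2


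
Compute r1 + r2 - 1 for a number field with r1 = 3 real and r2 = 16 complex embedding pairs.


By Dirichlet's unit theorem:
rank = r1 + r2 - 1
= 3 + 16 - 1
= 18

18


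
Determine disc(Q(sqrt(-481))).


For K = Q(sqrt(d)) with d squarefree: disc(K) = d if d = 1 mod 4, and disc(K) = 4d if d = 2 or 3 mod 4.
Here d = -481, and d mod 4 = 3.
d = 3 mod 4, not 1 (O_K = Z[sqrt(d)]), so disc(K) = 4d = 4 * (-481) = -1924

-1924


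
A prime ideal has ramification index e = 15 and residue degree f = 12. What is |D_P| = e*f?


|D_P| = e * f
= 15 * 12
= 180

180


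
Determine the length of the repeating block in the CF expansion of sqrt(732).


Run the CF algorithm for sqrt(732).
a_0 = floor(sqrt(732)) = 27; set m_0=0, q_0=1.
Recurrence: m' = q*a - m,  q' = (d - m'^2)/q,  a' = floor((a_0 + m')/q').
  step 1: m=27, q=3, a=18
  step 2: m=27, q=1, a=54
a_2 = 2*a_0 = 54, so the period closes here.
sqrt(732) = [27; 18, 54]
Period length = 2

2


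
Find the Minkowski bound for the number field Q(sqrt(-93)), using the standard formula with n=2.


d = -93, d mod 4 = 3, so disc(K) = 4d = -372; |disc(K)| = 372
Imaginary quadratic field, so n = 2, s = r2 = 1, r1 = 0
M = (n!/n^n) * (4/pi)^s * sqrt(|disc(K)|) = (2!/2^2) * (4/pi)^1 * sqrt(372)
= 0.5 * 1.273240 * 19.287302
= 12.2787

12.2787


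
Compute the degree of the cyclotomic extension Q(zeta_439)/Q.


The degree equals Euler's totient phi(439).
439 = 439
phi(439) = 438

438


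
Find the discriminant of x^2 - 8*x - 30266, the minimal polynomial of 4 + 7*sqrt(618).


The element 4 + 7*sqrt(618) has minimal polynomial:
x^2 - 8*x - 30266
Discriminant = (-8)^2 - 4*(-30266)
= 64 + 121064
= 121128

121128


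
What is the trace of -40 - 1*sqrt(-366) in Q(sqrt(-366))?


Tr(a + b*sqrt(d)) = (a + b*sqrt(d)) + (a - b*sqrt(d)) = 2a
= 2 * (-40)
= -80

-80


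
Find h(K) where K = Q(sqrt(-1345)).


K = Q(sqrt(-1345)). d mod 4 = 3, so D = disc(K) = 4d = -5380
h(K) equals the number of primitive reduced positive-definite forms (a, b, c) = a*x^2 + b*x*y + c*y^2 with b^2 - 4ac = D,
where reduced means |b| <= a <= c, with b >= 0 whenever |b| = a or a = c, and primitive means gcd(a, b, c) = 1.
Reduced forces 3a^2 <= |D| = 5380, so 1 <= a <= 42; b must have the parity of D, and c = (b^2 - D)/(4a) must be an integer >= a.
Enumerate a = 1..42, b in [-a, a]:
  a=1: (1, 0, 1345)  [1]
  a=2: (2, 2, 673)  [1]
  a=3..4: none
  a=5: (5, 0, 269)  [1]
  a=6..9: none
  a=10: (10, 10, 137)  [1]
  a=11..16: none
  a=17: (17, -14, 82), (17, 14, 82)  [2]
  a=18: none
  a=19: (19, -4, 71), (19, 4, 71)  [2]
  a=20..22: none
  a=23: (23, -18, 62), (23, 18, 62)  [2]
  a=24..30: none
  a=31: (31, -18, 46), (31, 18, 46)  [2]
  a=32..33: none
  a=34: (34, -14, 41), (34, 14, 41)  [2]
  a=35..37: none
  a=38: (38, -34, 43), (38, 34, 43)  [2]
  a=39..42: none
Total reduced forms: 1 + 1 + 1 + 1 + 2 + 2 + 2 + 2 + 2 + 2 = 16
h = 16

16


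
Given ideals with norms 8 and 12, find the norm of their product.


N(IJ) = N(I) * N(J)
= 8 * 12
= 96

96


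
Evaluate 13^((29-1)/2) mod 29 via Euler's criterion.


p = 29 is prime and the exponent is (p-1)/2 = 14, so by Euler's criterion 13^14 = (13/29) = +1 or -1 mod 29.
Compute by square-and-multiply:
  14 = 8 + 4 + 2 (binary 1110)
  Repeated squaring mod 29: 13^1 = 13, 13^2 = 24, 13^4 = 25, 13^8 = 16
  13^14 = 13^8 * 13^4 * 13^2 = 16 * 25 * 24 mod 29
    16 * 25 = 400 = 23 mod 29
    23 * 24 = 552 = 1 mod 29
  13^14 = 1 mod 29
Result 1: 13 is a quadratic residue mod 29.
13^14 mod 29 = 1

1


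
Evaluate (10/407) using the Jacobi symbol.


Compute (10/407) via quadratic reciprocity:
  pull out 2: (2/407) = +1  (since 407 mod 8 = 7)
  reciprocity: (5/407) -> +(407/5)
  reduce: (2/5)
  pull out 2: (2/5) = -1  (since 5 mod 8 = 5)
  (1/5) = 1
Product of signs = -1

-1


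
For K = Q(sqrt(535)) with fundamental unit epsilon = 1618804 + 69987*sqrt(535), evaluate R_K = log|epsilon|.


epsilon = 1618804 + 69987*sqrt(535)
= 3.2376e+06
R = ln(3.2376e+06)
= 14.9903

14.9903


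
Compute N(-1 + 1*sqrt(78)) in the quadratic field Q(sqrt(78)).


N(a + b*sqrt(d)) = a^2 - d*b^2
= (-1)^2 - (78)*(1)^2
= 1 - 78
= -77

-77


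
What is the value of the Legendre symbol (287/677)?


p = 677 is prime, so compute (287/677) with the reciprocity algorithm (Jacobi-symbol steps: pull out 2s via (2/n), flip via reciprocity, reduce):
  reciprocity: (287/677) -> +(677/287)
  reduce: (103/287)
  reciprocity: (103/287) -> -(287/103)
  reduce: (81/103)
  reciprocity: (81/103) -> +(103/81)
  reduce: (22/81)
  pull out 2: (2/81) = +1  (since 81 mod 8 = 1)
  reciprocity: (11/81) -> +(81/11)
  reduce: (4/11)
  pull out 2: (2/11) = -1  (since 11 mod 8 = 3)
  pull out 2: (2/11) = -1  (since 11 mod 8 = 3)
  (1/11) = 1
Product of signs = -1
(287/677) = -1

-1


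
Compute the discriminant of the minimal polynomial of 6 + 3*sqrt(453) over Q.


The element 6 + 3*sqrt(453) has minimal polynomial:
x^2 - 12*x - 4041
Discriminant = (-12)^2 - 4*(-4041)
= 144 + 16164
= 16308

16308


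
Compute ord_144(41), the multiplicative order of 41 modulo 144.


We want ord_144(41), the smallest k >= 1 with 41^k = 1 mod 144.
n = 144 = 2^4 * 3^2, phi(144) = 48; the order divides phi(n).
Divisors of 48: 1, 2, 3, 4, 6, 8, 12, 16, 24, 48
Repeated squaring mod 144: 41^1 = 41, 41^2 = 97, 41^4 = 49, 41^8 = 97, 41^16 = 49, 41^32 = 97
Test divisors in increasing order:
  k=1: 41^1 = 41 mod 144
  k=2: 41^2 = 97 mod 144
  k=3: 41^3 = 97 * 41 = 89 mod 144
  k=4: 41^4 = 49 mod 144
  k=6: 41^6 = 49 * 97 = 1 mod 144  <- first divisor giving 1
Order = 6

6


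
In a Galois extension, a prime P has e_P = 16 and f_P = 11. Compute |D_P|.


|D_P| = e * f
= 16 * 11
= 176

176


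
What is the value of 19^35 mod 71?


p = 71 is prime and the exponent is (p-1)/2 = 35, so by Euler's criterion 19^35 = (19/71) = +1 or -1 mod 71.
Compute by square-and-multiply:
  35 = 32 + 2 + 1 (binary 100011)
  Repeated squaring mod 71: 19^1 = 19, 19^2 = 6, 19^4 = 36, 19^8 = 18, 19^16 = 40, 19^32 = 38
  19^35 = 19^32 * 19^2 * 19^1 = 38 * 6 * 19 mod 71
    38 * 6 = 228 = 15 mod 71
    15 * 19 = 285 = 1 mod 71
  19^35 = 1 mod 71
Result 1: 19 is a quadratic residue mod 71.
19^35 mod 71 = 1

1


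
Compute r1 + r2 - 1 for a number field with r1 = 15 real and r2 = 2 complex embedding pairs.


By Dirichlet's unit theorem:
rank = r1 + r2 - 1
= 15 + 2 - 1
= 16

16


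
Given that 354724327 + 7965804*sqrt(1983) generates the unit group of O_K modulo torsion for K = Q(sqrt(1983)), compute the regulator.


epsilon = 354724327 + 7965804*sqrt(1983)
= 7.0945e+08
R = ln(7.0945e+08)
= 20.3800

20.3800


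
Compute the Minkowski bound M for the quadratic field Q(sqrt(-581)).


d = -581, d mod 4 = 3, so disc(K) = 4d = -2324; |disc(K)| = 2324
Imaginary quadratic field, so n = 2, s = r2 = 1, r1 = 0
M = (n!/n^n) * (4/pi)^s * sqrt(|disc(K)|) = (2!/2^2) * (4/pi)^1 * sqrt(2324)
= 0.5 * 1.273240 * 48.207883
= 30.6901

30.6901


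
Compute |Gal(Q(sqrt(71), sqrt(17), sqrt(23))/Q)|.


The 3 square roots of distinct primes are multiplicatively independent over Q,
so [K:Q] = 2^3 and Gal(K/Q) is isomorphic to (Z/2Z)^3.
|Gal| = 2^3 = 8

8


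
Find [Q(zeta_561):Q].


The degree equals Euler's totient phi(561).
561 = 3 * 11 * 17
phi(561) = 320

320


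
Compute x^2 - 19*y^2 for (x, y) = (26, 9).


x^2 - d*y^2
= 26^2 - 19*9^2
= 676 - 1539
= -863

-863


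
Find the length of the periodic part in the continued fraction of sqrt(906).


Run the CF algorithm for sqrt(906).
a_0 = floor(sqrt(906)) = 30; set m_0=0, q_0=1.
Recurrence: m' = q*a - m,  q' = (d - m'^2)/q,  a' = floor((a_0 + m')/q').
  step 1: m=30, q=6, a=10
  step 2: m=30, q=1, a=60
a_2 = 2*a_0 = 60, so the period closes here.
sqrt(906) = [30; 10, 60]
Period length = 2

2


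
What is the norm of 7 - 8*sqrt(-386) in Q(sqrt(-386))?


N(a + b*sqrt(d)) = a^2 - d*b^2
= (7)^2 - (-386)*(-8)^2
= 49 + 24704
= 24753

24753


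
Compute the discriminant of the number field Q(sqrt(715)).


For K = Q(sqrt(d)) with d squarefree: disc(K) = d if d = 1 mod 4, and disc(K) = 4d if d = 2 or 3 mod 4.
Here d = 715, and d mod 4 = 3.
d = 3 mod 4, not 1 (O_K = Z[sqrt(d)]), so disc(K) = 4d = 4 * (715) = 2860

2860


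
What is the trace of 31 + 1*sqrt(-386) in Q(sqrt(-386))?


Tr(a + b*sqrt(d)) = (a + b*sqrt(d)) + (a - b*sqrt(d)) = 2a
= 2 * (31)
= 62

62


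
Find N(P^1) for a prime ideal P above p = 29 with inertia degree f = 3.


N(P^a) = p^(a*f)
= 29^(1*3)
= 29^3
= 24389

24389


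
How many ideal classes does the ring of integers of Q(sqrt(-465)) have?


K = Q(sqrt(-465)). d mod 4 = 3, so D = disc(K) = 4d = -1860
h(K) equals the number of primitive reduced positive-definite forms (a, b, c) = a*x^2 + b*x*y + c*y^2 with b^2 - 4ac = D,
where reduced means |b| <= a <= c, with b >= 0 whenever |b| = a or a = c, and primitive means gcd(a, b, c) = 1.
Reduced forces 3a^2 <= |D| = 1860, so 1 <= a <= 24; b must have the parity of D, and c = (b^2 - D)/(4a) must be an integer >= a.
Enumerate a = 1..24, b in [-a, a]:
  a=1: (1, 0, 465)  [1]
  a=2: (2, 2, 233)  [1]
  a=3: (3, 0, 155)  [1]
  a=4: none
  a=5: (5, 0, 93)  [1]
  a=6: (6, 6, 79)  [1]
  a=7: (7, -4, 67), (7, 4, 67)  [2]
  a=8..9: none
  a=10: (10, 10, 49)  [1]
  a=11..12: none
  a=13: (13, -8, 37), (13, 8, 37)  [2]
  a=14: (14, -10, 35), (14, 10, 35)  [2]
  a=15: (15, 0, 31)  [1]
  a=16..20: none
  a=21: (21, -18, 26), (21, 18, 26)  [2]
  a=22: none
  a=23: (23, 16, 23)  [1]
  a=24: none
Total reduced forms: 1 + 1 + 1 + 1 + 1 + 2 + 1 + 2 + 2 + 1 + 2 + 1 = 16
h = 16

16


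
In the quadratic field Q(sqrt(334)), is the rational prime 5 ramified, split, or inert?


K = Q(sqrt(334)). Since d mod 4 = 2, disc(K) = 1336.
Check p | disc: 1336 mod 5 = 1.
p does not divide disc. Compute Legendre symbol (d/p):
4^((5-1)/2) mod 5 = 1
(d/p) = 1, so p splits: (p) = P*P' with e=1, f=1, g=2.
Therefore p is split.

split


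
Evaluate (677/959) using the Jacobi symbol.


Compute (677/959) via quadratic reciprocity:
  reciprocity: (677/959) -> +(959/677)
  reduce: (282/677)
  pull out 2: (2/677) = -1  (since 677 mod 8 = 5)
  reciprocity: (141/677) -> +(677/141)
  reduce: (113/141)
  reciprocity: (113/141) -> +(141/113)
  reduce: (28/113)
  pull out 2: (2/113) = +1  (since 113 mod 8 = 1)
  pull out 2: (2/113) = +1  (since 113 mod 8 = 1)
  reciprocity: (7/113) -> +(113/7)
  reduce: (1/7)
  (1/7) = 1
Product of signs = -1

-1


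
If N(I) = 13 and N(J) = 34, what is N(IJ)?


N(IJ) = N(I) * N(J)
= 13 * 34
= 442

442


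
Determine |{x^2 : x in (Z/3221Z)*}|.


For prime p, the number of non-zero quadratic residues is (p-1)/2.
= (3221-1)/2
= 1610

1610


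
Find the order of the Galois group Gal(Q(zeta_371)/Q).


|Gal(Q(zeta_371)/Q)| = phi(371)
= 312

312


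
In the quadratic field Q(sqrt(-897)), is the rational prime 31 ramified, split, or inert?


K = Q(sqrt(-897)). Since d mod 4 = 3, disc(K) = -3588.
Check p | disc: -3588 mod 31 = 8.
p does not divide disc. Compute Legendre symbol (d/p):
2^((31-1)/2) mod 31 = 1
(d/p) = 1, so p splits: (p) = P*P' with e=1, f=1, g=2.
Therefore p is split.

split


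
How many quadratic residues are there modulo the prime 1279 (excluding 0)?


For prime p, the number of non-zero quadratic residues is (p-1)/2.
= (1279-1)/2
= 639

639


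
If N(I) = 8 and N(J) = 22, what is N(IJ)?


N(IJ) = N(I) * N(J)
= 8 * 22
= 176

176


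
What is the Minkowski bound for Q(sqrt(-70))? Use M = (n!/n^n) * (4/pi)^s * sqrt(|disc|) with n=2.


d = -70, d mod 4 = 2, so disc(K) = 4d = -280; |disc(K)| = 280
Imaginary quadratic field, so n = 2, s = r2 = 1, r1 = 0
M = (n!/n^n) * (4/pi)^s * sqrt(|disc(K)|) = (2!/2^2) * (4/pi)^1 * sqrt(280)
= 0.5 * 1.273240 * 16.733201
= 10.6527

10.6527


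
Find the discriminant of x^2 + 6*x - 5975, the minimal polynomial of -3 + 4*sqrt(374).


The element -3 + 4*sqrt(374) has minimal polynomial:
x^2 + 6*x - 5975
Discriminant = (6)^2 - 4*(-5975)
= 36 + 23900
= 23936

23936


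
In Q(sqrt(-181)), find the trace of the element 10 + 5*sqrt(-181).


Tr(a + b*sqrt(d)) = (a + b*sqrt(d)) + (a - b*sqrt(d)) = 2a
= 2 * (10)
= 20

20


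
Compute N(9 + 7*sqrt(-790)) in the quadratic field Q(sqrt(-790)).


N(a + b*sqrt(d)) = a^2 - d*b^2
= (9)^2 - (-790)*(7)^2
= 81 + 38710
= 38791

38791


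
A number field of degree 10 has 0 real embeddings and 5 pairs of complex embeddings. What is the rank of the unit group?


By Dirichlet's unit theorem:
rank = r1 + r2 - 1
= 0 + 5 - 1
= 4

4


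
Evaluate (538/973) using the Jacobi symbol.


Compute (538/973) via quadratic reciprocity:
  pull out 2: (2/973) = -1  (since 973 mod 8 = 5)
  reciprocity: (269/973) -> +(973/269)
  reduce: (166/269)
  pull out 2: (2/269) = -1  (since 269 mod 8 = 5)
  reciprocity: (83/269) -> +(269/83)
  reduce: (20/83)
  pull out 2: (2/83) = -1  (since 83 mod 8 = 3)
  pull out 2: (2/83) = -1  (since 83 mod 8 = 3)
  reciprocity: (5/83) -> +(83/5)
  reduce: (3/5)
  reciprocity: (3/5) -> +(5/3)
  reduce: (2/3)
  pull out 2: (2/3) = -1  (since 3 mod 8 = 3)
  (1/3) = 1
Product of signs = -1

-1


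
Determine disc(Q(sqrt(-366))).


For K = Q(sqrt(d)) with d squarefree: disc(K) = d if d = 1 mod 4, and disc(K) = 4d if d = 2 or 3 mod 4.
Here d = -366, and d mod 4 = 2.
d = 2 mod 4, not 1 (O_K = Z[sqrt(d)]), so disc(K) = 4d = 4 * (-366) = -1464

-1464


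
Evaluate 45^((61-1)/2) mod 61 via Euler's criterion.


p = 61 is prime and the exponent is (p-1)/2 = 30, so by Euler's criterion 45^30 = (45/61) = +1 or -1 mod 61.
Compute by square-and-multiply:
  30 = 16 + 8 + 4 + 2 (binary 11110)
  Repeated squaring mod 61: 45^1 = 45, 45^2 = 12, 45^4 = 22, 45^8 = 57, 45^16 = 16
  45^30 = 45^16 * 45^8 * 45^4 * 45^2 = 16 * 57 * 22 * 12 mod 61
    16 * 57 = 912 = 58 mod 61
    58 * 22 = 1276 = 56 mod 61
    56 * 12 = 672 = 1 mod 61
  45^30 = 1 mod 61
Result 1: 45 is a quadratic residue mod 61.
45^30 mod 61 = 1

1


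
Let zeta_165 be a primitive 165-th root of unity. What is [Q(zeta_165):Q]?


The degree equals Euler's totient phi(165).
165 = 3 * 5 * 11
phi(165) = 80

80


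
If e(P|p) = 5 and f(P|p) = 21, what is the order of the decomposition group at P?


|D_P| = e * f
= 5 * 21
= 105

105


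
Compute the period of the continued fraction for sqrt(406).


Run the CF algorithm for sqrt(406).
a_0 = floor(sqrt(406)) = 20; set m_0=0, q_0=1.
Recurrence: m' = q*a - m,  q' = (d - m'^2)/q,  a' = floor((a_0 + m')/q').
  step 1: m=20, q=6, a=6
  step 2: m=16, q=25, a=1
  step 3: m=9, q=13, a=2
  step 4: m=17, q=9, a=4
  step 5: m=19, q=5, a=7
  step 6: m=16, q=30, a=1
  step 7: m=14, q=7, a=4
  step 8: m=14, q=30, a=1
  step 9: m=16, q=5, a=7
  step 10: m=19, q=9, a=4
  step 11: m=17, q=13, a=2
  step 12: m=9, q=25, a=1
  step 13: m=16, q=6, a=6
  step 14: m=20, q=1, a=40
a_14 = 2*a_0 = 40, so the period closes here.
sqrt(406) = [20; 6, 1, 2, 4, 7, 1, 4, 1, 7, 4, 2, 1, 6, 40]
Period length = 14

14


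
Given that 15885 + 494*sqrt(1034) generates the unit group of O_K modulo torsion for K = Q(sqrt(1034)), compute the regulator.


epsilon = 15885 + 494*sqrt(1034)
= 31770.0000
R = ln(31770.0000)
= 10.3663

10.3663


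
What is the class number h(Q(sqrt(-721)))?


K = Q(sqrt(-721)). d mod 4 = 3, so D = disc(K) = 4d = -2884
h(K) equals the number of primitive reduced positive-definite forms (a, b, c) = a*x^2 + b*x*y + c*y^2 with b^2 - 4ac = D,
where reduced means |b| <= a <= c, with b >= 0 whenever |b| = a or a = c, and primitive means gcd(a, b, c) = 1.
Reduced forces 3a^2 <= |D| = 2884, so 1 <= a <= 31; b must have the parity of D, and c = (b^2 - D)/(4a) must be an integer >= a.
Enumerate a = 1..31, b in [-a, a]:
  a=1: (1, 0, 721)  [1]
  a=2: (2, 2, 361)  [1]
  a=3..4: none
  a=5: (5, -4, 145), (5, 4, 145)  [2]
  a=6: none
  a=7: (7, 0, 103)  [1]
  a=8..9: none
  a=10: (10, -6, 73), (10, 6, 73)  [2]
  a=11: (11, -8, 67), (11, 8, 67)  [2]
  a=12..13: none
  a=14: (14, 14, 55)  [1]
  a=15..18: none
  a=19: (19, -2, 38), (19, 2, 38)  [2]
  a=20..21: none
  a=22: (22, -14, 35), (22, 14, 35)  [2]
  a=23..24: none
  a=25: (25, -4, 29), (25, 4, 29)  [2]
  a=26..31: none
Total reduced forms: 1 + 1 + 2 + 1 + 2 + 2 + 1 + 2 + 2 + 2 = 16
h = 16

16


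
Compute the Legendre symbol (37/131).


p = 131 is prime, so compute (37/131) with the reciprocity algorithm (Jacobi-symbol steps: pull out 2s via (2/n), flip via reciprocity, reduce):
  reciprocity: (37/131) -> +(131/37)
  reduce: (20/37)
  pull out 2: (2/37) = -1  (since 37 mod 8 = 5)
  pull out 2: (2/37) = -1  (since 37 mod 8 = 5)
  reciprocity: (5/37) -> +(37/5)
  reduce: (2/5)
  pull out 2: (2/5) = -1  (since 5 mod 8 = 5)
  (1/5) = 1
Product of signs = -1
(37/131) = -1

-1


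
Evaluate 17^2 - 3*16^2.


x^2 - d*y^2
= 17^2 - 3*16^2
= 289 - 768
= -479

-479


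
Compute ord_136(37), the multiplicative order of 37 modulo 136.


We want ord_136(37), the smallest k >= 1 with 37^k = 1 mod 136.
n = 136 = 2^3 * 17, phi(136) = 64; the order divides phi(n).
Divisors of 64: 1, 2, 4, 8, 16, 32, 64
Repeated squaring mod 136: 37^1 = 37, 37^2 = 9, 37^4 = 81, 37^8 = 33, 37^16 = 1, 37^32 = 1, 37^64 = 1
Test divisors in increasing order:
  k=1: 37^1 = 37 mod 136
  k=2: 37^2 = 9 mod 136
  k=4: 37^4 = 81 mod 136
  k=8: 37^8 = 33 mod 136
  k=16: 37^16 = 1 mod 136  <- first divisor giving 1
Order = 16

16


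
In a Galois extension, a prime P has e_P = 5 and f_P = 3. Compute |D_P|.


|D_P| = e * f
= 5 * 3
= 15

15


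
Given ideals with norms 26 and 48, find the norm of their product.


N(IJ) = N(I) * N(J)
= 26 * 48
= 1248

1248


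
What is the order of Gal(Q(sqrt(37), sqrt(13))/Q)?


The 2 square roots of distinct primes are multiplicatively independent over Q,
so [K:Q] = 2^2 and Gal(K/Q) is isomorphic to (Z/2Z)^2.
|Gal| = 2^2 = 4

4


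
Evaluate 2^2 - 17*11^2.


x^2 - d*y^2
= 2^2 - 17*11^2
= 4 - 2057
= -2053

-2053


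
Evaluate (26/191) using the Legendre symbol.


p = 191 is prime, so compute (26/191) with the reciprocity algorithm (Jacobi-symbol steps: pull out 2s via (2/n), flip via reciprocity, reduce):
  pull out 2: (2/191) = +1  (since 191 mod 8 = 7)
  reciprocity: (13/191) -> +(191/13)
  reduce: (9/13)
  reciprocity: (9/13) -> +(13/9)
  reduce: (4/9)
  pull out 2: (2/9) = +1  (since 9 mod 8 = 1)
  pull out 2: (2/9) = +1  (since 9 mod 8 = 1)
  (1/9) = 1
Product of signs = 1
(26/191) = 1

1


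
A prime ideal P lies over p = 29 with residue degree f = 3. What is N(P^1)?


N(P^a) = p^(a*f)
= 29^(1*3)
= 29^3
= 24389

24389


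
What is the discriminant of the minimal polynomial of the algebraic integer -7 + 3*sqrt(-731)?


The element -7 + 3*sqrt(-731) has minimal polynomial:
x^2 + 14*x + 6628
Discriminant = (14)^2 - 4*(6628)
= 196 - 26512
= -26316

-26316


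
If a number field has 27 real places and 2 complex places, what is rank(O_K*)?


By Dirichlet's unit theorem:
rank = r1 + r2 - 1
= 27 + 2 - 1
= 28

28


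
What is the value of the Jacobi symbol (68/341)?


Compute (68/341) via quadratic reciprocity:
  pull out 2: (2/341) = -1  (since 341 mod 8 = 5)
  pull out 2: (2/341) = -1  (since 341 mod 8 = 5)
  reciprocity: (17/341) -> +(341/17)
  reduce: (1/17)
  (1/17) = 1
Product of signs = 1

1


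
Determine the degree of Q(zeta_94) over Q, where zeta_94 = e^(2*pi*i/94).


The degree equals Euler's totient phi(94).
94 = 2 * 47
phi(94) = 46

46


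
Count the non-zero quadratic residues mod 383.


For prime p, the number of non-zero quadratic residues is (p-1)/2.
= (383-1)/2
= 191

191


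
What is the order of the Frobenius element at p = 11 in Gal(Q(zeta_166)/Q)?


The Frobenius at p in Gal(Q(zeta_n)/Q) = (Z/nZ)* is the class of p, so its order is ord_166(11), the smallest k >= 1 with 11^k = 1 mod 166.
n = 166 = 2 * 83, phi(166) = 82; the order divides phi(n).
Divisors of 82: 1, 2, 41, 82
Repeated squaring mod 166: 11^1 = 11, 11^2 = 121, 11^4 = 33, 11^8 = 93, 11^16 = 17, 11^32 = 123, 11^64 = 23
Test divisors in increasing order:
  k=1: 11^1 = 11 mod 166
  k=2: 11^2 = 121 mod 166
  k=41: 11^41 = 123 * 93 * 11 = 1 mod 166  <- first divisor giving 1
Order = 41

41


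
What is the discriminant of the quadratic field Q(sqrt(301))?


For K = Q(sqrt(d)) with d squarefree: disc(K) = d if d = 1 mod 4, and disc(K) = 4d if d = 2 or 3 mod 4.
Here d = 301, and d mod 4 = 1.
d = 1 mod 4 (O_K = Z[(1+sqrt(d))/2]), so disc(K) = d = 301

301


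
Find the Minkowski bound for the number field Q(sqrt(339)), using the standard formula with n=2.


d = 339, d mod 4 = 3, so disc(K) = 4d = 1356; |disc(K)| = 1356
Real quadratic field, so n = 2, s = r2 = 0, r1 = 2
M = (n!/n^n) * (4/pi)^s * sqrt(|disc(K)|) = (2!/2^2) * (4/pi)^0 * sqrt(1356)
= 0.5 * 1.000000 * 36.823905
= 18.4120

18.4120


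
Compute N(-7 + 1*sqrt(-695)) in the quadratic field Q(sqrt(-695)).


N(a + b*sqrt(d)) = a^2 - d*b^2
= (-7)^2 - (-695)*(1)^2
= 49 + 695
= 744

744


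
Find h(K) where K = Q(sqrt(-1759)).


K = Q(sqrt(-1759)). d mod 4 = 1, so D = disc(K) = d = -1759
h(K) equals the number of primitive reduced positive-definite forms (a, b, c) = a*x^2 + b*x*y + c*y^2 with b^2 - 4ac = D,
where reduced means |b| <= a <= c, with b >= 0 whenever |b| = a or a = c, and primitive means gcd(a, b, c) = 1.
Reduced forces 3a^2 <= |D| = 1759, so 1 <= a <= 24; b must have the parity of D, and c = (b^2 - D)/(4a) must be an integer >= a.
Enumerate a = 1..24, b in [-a, a]:
  a=1: (1, 1, 440)  [1]
  a=2: (2, -1, 220), (2, 1, 220)  [2]
  a=3: none
  a=4: (4, -1, 110), (4, 1, 110)  [2]
  a=5: (5, -1, 88), (5, 1, 88)  [2]
  a=6..7: none
  a=8: (8, -1, 55), (8, 1, 55)  [2]
  a=9: none
  a=10: (10, -9, 46), (10, -1, 44), (10, 1, 44), (10, 9, 46)  [4]
  a=11: (11, -1, 40), (11, 1, 40)  [2]
  a=12: none
  a=13: (13, -3, 34), (13, 3, 34)  [2]
  a=14..15: none
  a=16: (16, -15, 31), (16, 15, 31)  [2]
  a=17: (17, -3, 26), (17, 3, 26)  [2]
  a=18..19: none
  a=20: (20, -9, 23), (20, -1, 22), (20, 1, 22), (20, 9, 23)  [4]
  a=21: none
  a=22: (22, -21, 25), (22, 21, 25)  [2]
  a=23..24: none
Total reduced forms: 1 + 2 + 2 + 2 + 2 + 4 + 2 + 2 + 2 + 2 + 4 + 2 = 27
h = 27

27


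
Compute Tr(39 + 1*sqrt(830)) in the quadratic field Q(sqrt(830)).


Tr(a + b*sqrt(d)) = (a + b*sqrt(d)) + (a - b*sqrt(d)) = 2a
= 2 * (39)
= 78

78


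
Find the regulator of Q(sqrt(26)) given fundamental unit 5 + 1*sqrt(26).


epsilon = 5 + 1*sqrt(26)
= 10.0990
R = ln(10.0990)
= 2.3124

2.3124


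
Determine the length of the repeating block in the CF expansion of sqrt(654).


Run the CF algorithm for sqrt(654).
a_0 = floor(sqrt(654)) = 25; set m_0=0, q_0=1.
Recurrence: m' = q*a - m,  q' = (d - m'^2)/q,  a' = floor((a_0 + m')/q').
  step 1: m=25, q=29, a=1
  step 2: m=4, q=22, a=1
  step 3: m=18, q=15, a=2
  step 4: m=12, q=34, a=1
  step 5: m=22, q=5, a=9
  step 6: m=23, q=25, a=1
  step 7: m=2, q=26, a=1
  step 8: m=24, q=3, a=16
  step 9: m=24, q=26, a=1
  step 10: m=2, q=25, a=1
  step 11: m=23, q=5, a=9
  step 12: m=22, q=34, a=1
  step 13: m=12, q=15, a=2
  step 14: m=18, q=22, a=1
  step 15: m=4, q=29, a=1
  step 16: m=25, q=1, a=50
a_16 = 2*a_0 = 50, so the period closes here.
sqrt(654) = [25; 1, 1, 2, 1, 9, 1, 1, 16, 1, 1, 9, 1, 2, 1, 1, 50]
Period length = 16

16


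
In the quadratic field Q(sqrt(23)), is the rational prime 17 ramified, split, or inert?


K = Q(sqrt(23)). Since d mod 4 = 3, disc(K) = 92.
Check p | disc: 92 mod 17 = 7.
p does not divide disc. Compute Legendre symbol (d/p):
6^((17-1)/2) mod 17 = -1
(d/p) = -1, so p is inert: (p) stays prime with e=1, f=2, g=1.
Therefore p is inert.

inert


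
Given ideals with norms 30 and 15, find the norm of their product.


N(IJ) = N(I) * N(J)
= 30 * 15
= 450

450


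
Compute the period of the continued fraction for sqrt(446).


Run the CF algorithm for sqrt(446).
a_0 = floor(sqrt(446)) = 21; set m_0=0, q_0=1.
Recurrence: m' = q*a - m,  q' = (d - m'^2)/q,  a' = floor((a_0 + m')/q').
  step 1: m=21, q=5, a=8
  step 2: m=19, q=17, a=2
  step 3: m=15, q=13, a=2
  step 4: m=11, q=25, a=1
  step 5: m=14, q=10, a=3
  step 6: m=16, q=19, a=1
  step 7: m=3, q=23, a=1
  step 8: m=20, q=2, a=20
  step 9: m=20, q=23, a=1
  step 10: m=3, q=19, a=1
  step 11: m=16, q=10, a=3
  step 12: m=14, q=25, a=1
  step 13: m=11, q=13, a=2
  step 14: m=15, q=17, a=2
  step 15: m=19, q=5, a=8
  step 16: m=21, q=1, a=42
a_16 = 2*a_0 = 42, so the period closes here.
sqrt(446) = [21; 8, 2, 2, 1, 3, 1, 1, 20, 1, 1, 3, 1, 2, 2, 8, 42]
Period length = 16

16


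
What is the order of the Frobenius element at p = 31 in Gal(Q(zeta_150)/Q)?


The Frobenius at p in Gal(Q(zeta_n)/Q) = (Z/nZ)* is the class of p, so its order is ord_150(31), the smallest k >= 1 with 31^k = 1 mod 150.
n = 150 = 2 * 3 * 5^2, phi(150) = 40; the order divides phi(n).
Divisors of 40: 1, 2, 4, 5, 8, 10, 20, 40
Repeated squaring mod 150: 31^1 = 31, 31^2 = 61, 31^4 = 121, 31^8 = 91, 31^16 = 31, 31^32 = 61
Test divisors in increasing order:
  k=1: 31^1 = 31 mod 150
  k=2: 31^2 = 61 mod 150
  k=4: 31^4 = 121 mod 150
  k=5: 31^5 = 121 * 31 = 1 mod 150  <- first divisor giving 1
Order = 5

5


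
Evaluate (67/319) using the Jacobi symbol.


Compute (67/319) via quadratic reciprocity:
  reciprocity: (67/319) -> -(319/67)
  reduce: (51/67)
  reciprocity: (51/67) -> -(67/51)
  reduce: (16/51)
  pull out 2: (2/51) = -1  (since 51 mod 8 = 3)
  pull out 2: (2/51) = -1  (since 51 mod 8 = 3)
  pull out 2: (2/51) = -1  (since 51 mod 8 = 3)
  pull out 2: (2/51) = -1  (since 51 mod 8 = 3)
  (1/51) = 1
Product of signs = 1

1


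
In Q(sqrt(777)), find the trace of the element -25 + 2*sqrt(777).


Tr(a + b*sqrt(d)) = (a + b*sqrt(d)) + (a - b*sqrt(d)) = 2a
= 2 * (-25)
= -50

-50


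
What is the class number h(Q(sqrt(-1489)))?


K = Q(sqrt(-1489)). d mod 4 = 3, so D = disc(K) = 4d = -5956
h(K) equals the number of primitive reduced positive-definite forms (a, b, c) = a*x^2 + b*x*y + c*y^2 with b^2 - 4ac = D,
where reduced means |b| <= a <= c, with b >= 0 whenever |b| = a or a = c, and primitive means gcd(a, b, c) = 1.
Reduced forces 3a^2 <= |D| = 5956, so 1 <= a <= 44; b must have the parity of D, and c = (b^2 - D)/(4a) must be an integer >= a.
Enumerate a = 1..44, b in [-a, a]:
  a=1: (1, 0, 1489)  [1]
  a=2: (2, 2, 745)  [1]
  a=3..4: none
  a=5: (5, -2, 298), (5, 2, 298)  [2]
  a=6: none
  a=7: (7, -6, 214), (7, 6, 214)  [2]
  a=8..9: none
  a=10: (10, -2, 149), (10, 2, 149)  [2]
  a=11..13: none
  a=14: (14, -6, 107), (14, 6, 107)  [2]
  a=15..22: none
  a=23: (23, -22, 70), (23, 22, 70)  [2]
  a=24: none
  a=25: (25, -12, 61), (25, 12, 61)  [2]
  a=26..34: none
  a=35: (35, -22, 46), (35, -8, 43), (35, 8, 43), (35, 22, 46)  [4]
  a=36: none
  a=37: (37, -36, 49), (37, 36, 49)  [2]
  a=38..44: none
Total reduced forms: 1 + 1 + 2 + 2 + 2 + 2 + 2 + 2 + 4 + 2 = 20
h = 20

20


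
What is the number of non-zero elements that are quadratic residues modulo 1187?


For prime p, the number of non-zero quadratic residues is (p-1)/2.
= (1187-1)/2
= 593

593


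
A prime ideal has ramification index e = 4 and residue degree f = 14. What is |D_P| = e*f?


|D_P| = e * f
= 4 * 14
= 56

56


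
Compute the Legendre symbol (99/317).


p = 317 is prime, so compute (99/317) with the reciprocity algorithm (Jacobi-symbol steps: pull out 2s via (2/n), flip via reciprocity, reduce):
  reciprocity: (99/317) -> +(317/99)
  reduce: (20/99)
  pull out 2: (2/99) = -1  (since 99 mod 8 = 3)
  pull out 2: (2/99) = -1  (since 99 mod 8 = 3)
  reciprocity: (5/99) -> +(99/5)
  reduce: (4/5)
  pull out 2: (2/5) = -1  (since 5 mod 8 = 5)
  pull out 2: (2/5) = -1  (since 5 mod 8 = 5)
  (1/5) = 1
Product of signs = 1
(99/317) = 1

1


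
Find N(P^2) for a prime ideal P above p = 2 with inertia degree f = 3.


N(P^a) = p^(a*f)
= 2^(2*3)
= 2^6
= 64

64


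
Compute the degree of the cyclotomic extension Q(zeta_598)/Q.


The degree equals Euler's totient phi(598).
598 = 2 * 13 * 23
phi(598) = 264

264


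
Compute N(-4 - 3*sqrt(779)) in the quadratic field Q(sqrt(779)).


N(a + b*sqrt(d)) = a^2 - d*b^2
= (-4)^2 - (779)*(-3)^2
= 16 - 7011
= -6995

-6995


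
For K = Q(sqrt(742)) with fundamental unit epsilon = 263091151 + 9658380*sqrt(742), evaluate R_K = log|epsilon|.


epsilon = 263091151 + 9658380*sqrt(742)
= 5.2618e+08
R = ln(5.2618e+08)
= 20.0812

20.0812


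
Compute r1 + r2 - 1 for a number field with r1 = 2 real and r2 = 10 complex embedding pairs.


By Dirichlet's unit theorem:
rank = r1 + r2 - 1
= 2 + 10 - 1
= 11

11


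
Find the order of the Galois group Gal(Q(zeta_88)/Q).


|Gal(Q(zeta_88)/Q)| = phi(88)
= 40

40


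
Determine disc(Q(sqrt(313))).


For K = Q(sqrt(d)) with d squarefree: disc(K) = d if d = 1 mod 4, and disc(K) = 4d if d = 2 or 3 mod 4.
Here d = 313, and d mod 4 = 1.
d = 1 mod 4 (O_K = Z[(1+sqrt(d))/2]), so disc(K) = d = 313

313


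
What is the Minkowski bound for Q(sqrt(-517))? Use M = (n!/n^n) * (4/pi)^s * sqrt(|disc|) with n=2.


d = -517, d mod 4 = 3, so disc(K) = 4d = -2068; |disc(K)| = 2068
Imaginary quadratic field, so n = 2, s = r2 = 1, r1 = 0
M = (n!/n^n) * (4/pi)^s * sqrt(|disc(K)|) = (2!/2^2) * (4/pi)^1 * sqrt(2068)
= 0.5 * 1.273240 * 45.475268
= 28.9505

28.9505


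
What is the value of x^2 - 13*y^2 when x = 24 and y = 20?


x^2 - d*y^2
= 24^2 - 13*20^2
= 576 - 5200
= -4624

-4624


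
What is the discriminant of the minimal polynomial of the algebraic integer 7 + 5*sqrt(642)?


The element 7 + 5*sqrt(642) has minimal polynomial:
x^2 - 14*x - 16001
Discriminant = (-14)^2 - 4*(-16001)
= 196 + 64004
= 64200

64200


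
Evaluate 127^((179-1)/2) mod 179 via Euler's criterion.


p = 179 is prime and the exponent is (p-1)/2 = 89, so by Euler's criterion 127^89 = (127/179) = +1 or -1 mod 179.
Compute by square-and-multiply:
  89 = 64 + 16 + 8 + 1 (binary 1011001)
  Repeated squaring mod 179: 127^1 = 127, 127^2 = 19, 127^4 = 3, 127^8 = 9, 127^16 = 81, 127^32 = 117, 127^64 = 85
  127^89 = 127^64 * 127^16 * 127^8 * 127^1 = 85 * 81 * 9 * 127 mod 179
    85 * 81 = 6885 = 83 mod 179
    83 * 9 = 747 = 31 mod 179
    31 * 127 = 3937 = 178 mod 179
  127^89 = 178 mod 179
Result 178 = p - 1 = -1 mod 179: 127 is a quadratic non-residue mod 179. As a residue in [0, p-1] the value is 178.
127^89 mod 179 = 178

178


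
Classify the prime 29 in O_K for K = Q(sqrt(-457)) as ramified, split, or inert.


K = Q(sqrt(-457)). Since d mod 4 = 3, disc(K) = -1828.
Check p | disc: -1828 mod 29 = 28.
p does not divide disc. Compute Legendre symbol (d/p):
7^((29-1)/2) mod 29 = 1
(d/p) = 1, so p splits: (p) = P*P' with e=1, f=1, g=2.
Therefore p is split.

split


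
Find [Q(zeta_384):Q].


The degree equals Euler's totient phi(384).
384 = 2^7 * 3
phi(384) = 128

128


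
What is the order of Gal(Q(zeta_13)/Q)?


|Gal(Q(zeta_13)/Q)| = phi(13)
= 12

12


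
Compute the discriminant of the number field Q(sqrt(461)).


For K = Q(sqrt(d)) with d squarefree: disc(K) = d if d = 1 mod 4, and disc(K) = 4d if d = 2 or 3 mod 4.
Here d = 461, and d mod 4 = 1.
d = 1 mod 4 (O_K = Z[(1+sqrt(d))/2]), so disc(K) = d = 461

461


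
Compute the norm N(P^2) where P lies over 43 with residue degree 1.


N(P^a) = p^(a*f)
= 43^(2*1)
= 43^2
= 1849

1849


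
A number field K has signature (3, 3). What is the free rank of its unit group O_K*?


By Dirichlet's unit theorem:
rank = r1 + r2 - 1
= 3 + 3 - 1
= 5

5


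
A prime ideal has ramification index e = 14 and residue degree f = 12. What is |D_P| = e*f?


|D_P| = e * f
= 14 * 12
= 168

168


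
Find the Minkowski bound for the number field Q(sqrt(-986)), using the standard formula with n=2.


d = -986, d mod 4 = 2, so disc(K) = 4d = -3944; |disc(K)| = 3944
Imaginary quadratic field, so n = 2, s = r2 = 1, r1 = 0
M = (n!/n^n) * (4/pi)^s * sqrt(|disc(K)|) = (2!/2^2) * (4/pi)^1 * sqrt(3944)
= 0.5 * 1.273240 * 62.801274
= 39.9805

39.9805


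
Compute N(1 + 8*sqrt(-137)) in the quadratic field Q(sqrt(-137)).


N(a + b*sqrt(d)) = a^2 - d*b^2
= (1)^2 - (-137)*(8)^2
= 1 + 8768
= 8769

8769


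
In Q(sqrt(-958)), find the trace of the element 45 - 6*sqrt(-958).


Tr(a + b*sqrt(d)) = (a + b*sqrt(d)) + (a - b*sqrt(d)) = 2a
= 2 * (45)
= 90

90


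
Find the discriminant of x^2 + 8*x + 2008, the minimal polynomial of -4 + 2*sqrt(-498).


The element -4 + 2*sqrt(-498) has minimal polynomial:
x^2 + 8*x + 2008
Discriminant = (8)^2 - 4*(2008)
= 64 - 8032
= -7968

-7968


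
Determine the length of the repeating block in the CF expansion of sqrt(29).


Run the CF algorithm for sqrt(29).
a_0 = floor(sqrt(29)) = 5; set m_0=0, q_0=1.
Recurrence: m' = q*a - m,  q' = (d - m'^2)/q,  a' = floor((a_0 + m')/q').
  step 1: m=5, q=4, a=2
  step 2: m=3, q=5, a=1
  step 3: m=2, q=5, a=1
  step 4: m=3, q=4, a=2
  step 5: m=5, q=1, a=10
a_5 = 2*a_0 = 10, so the period closes here.
sqrt(29) = [5; 2, 1, 1, 2, 10]
Period length = 5

5


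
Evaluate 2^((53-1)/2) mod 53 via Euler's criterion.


p = 53 is prime and the exponent is (p-1)/2 = 26, so by Euler's criterion 2^26 = (2/53) = +1 or -1 mod 53.
Compute by square-and-multiply:
  26 = 16 + 8 + 2 (binary 11010)
  Repeated squaring mod 53: 2^1 = 2, 2^2 = 4, 2^4 = 16, 2^8 = 44, 2^16 = 28
  2^26 = 2^16 * 2^8 * 2^2 = 28 * 44 * 4 mod 53
    28 * 44 = 1232 = 13 mod 53
    13 * 4 = 52 = 52 mod 53
  2^26 = 52 mod 53
Result 52 = p - 1 = -1 mod 53: 2 is a quadratic non-residue mod 53. As a residue in [0, p-1] the value is 52.
2^26 mod 53 = 52

52


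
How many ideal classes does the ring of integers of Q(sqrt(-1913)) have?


K = Q(sqrt(-1913)). d mod 4 = 3, so D = disc(K) = 4d = -7652
h(K) equals the number of primitive reduced positive-definite forms (a, b, c) = a*x^2 + b*x*y + c*y^2 with b^2 - 4ac = D,
where reduced means |b| <= a <= c, with b >= 0 whenever |b| = a or a = c, and primitive means gcd(a, b, c) = 1.
Reduced forces 3a^2 <= |D| = 7652, so 1 <= a <= 50; b must have the parity of D, and c = (b^2 - D)/(4a) must be an integer >= a.
Enumerate a = 1..50, b in [-a, a]:
  a=1: (1, 0, 1913)  [1]
  a=2: (2, 2, 957)  [1]
  a=3: (3, -2, 638), (3, 2, 638)  [2]
  a=4..5: none
  a=6: (6, -2, 319), (6, 2, 319)  [2]
  a=7..8: none
  a=9: (9, -4, 213), (9, 4, 213)  [2]
  a=10: none
  a=11: (11, -2, 174), (11, 2, 174)  [2]
  a=12..16: none
  a=17: (17, -10, 114), (17, 10, 114)  [2]
  a=18: (18, -14, 109), (18, 14, 109)  [2]
  a=19: (19, -10, 102), (19, 10, 102)  [2]
  a=20..21: none
  a=22: (22, -2, 87), (22, 2, 87)  [2]
  a=23..26: none
  a=27: (27, -4, 71), (27, 4, 71)  [2]
  a=28: none
  a=29: (29, -2, 66), (29, 2, 66)  [2]
  a=30: none
  a=31: (31, -6, 62), (31, 6, 62)  [2]
  a=32: none
  a=33: (33, -20, 61), (33, -2, 58), (33, 2, 58), (33, 20, 61)  [4]
  a=34: (34, -10, 57), (34, 10, 57)  [2]
  a=35..36: none
  a=37: (37, -28, 57), (37, 28, 57)  [2]
  a=38: (38, -10, 51), (38, 10, 51)  [2]
  a=39..46: none
  a=47: (47, -44, 51), (47, 44, 51)  [2]
  a=48..50: none
Total reduced forms: 1 + 1 + 2 + 2 + 2 + 2 + 2 + 2 + 2 + 2 + 2 + 2 + 2 + 4 + 2 + 2 + 2 + 2 = 36
h = 36

36
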